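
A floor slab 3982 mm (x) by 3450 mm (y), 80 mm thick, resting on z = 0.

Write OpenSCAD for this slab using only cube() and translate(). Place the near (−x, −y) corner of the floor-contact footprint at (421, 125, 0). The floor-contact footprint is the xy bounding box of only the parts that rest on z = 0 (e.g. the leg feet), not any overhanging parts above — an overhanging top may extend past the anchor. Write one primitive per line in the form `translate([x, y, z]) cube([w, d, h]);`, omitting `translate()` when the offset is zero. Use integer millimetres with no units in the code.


translate([421, 125, 0]) cube([3982, 3450, 80]);


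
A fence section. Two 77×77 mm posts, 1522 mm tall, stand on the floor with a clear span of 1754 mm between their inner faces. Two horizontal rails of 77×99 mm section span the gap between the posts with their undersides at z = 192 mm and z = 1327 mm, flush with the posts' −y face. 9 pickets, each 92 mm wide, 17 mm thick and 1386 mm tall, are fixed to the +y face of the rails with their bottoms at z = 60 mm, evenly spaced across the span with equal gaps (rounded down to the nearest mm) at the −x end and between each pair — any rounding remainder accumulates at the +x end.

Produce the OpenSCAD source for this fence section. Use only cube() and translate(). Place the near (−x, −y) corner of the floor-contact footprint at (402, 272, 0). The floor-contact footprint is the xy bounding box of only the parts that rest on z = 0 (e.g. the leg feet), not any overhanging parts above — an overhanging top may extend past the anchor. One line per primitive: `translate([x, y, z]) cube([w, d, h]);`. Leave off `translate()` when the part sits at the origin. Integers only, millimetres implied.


translate([402, 272, 0]) cube([77, 77, 1522]);
translate([2233, 272, 0]) cube([77, 77, 1522]);
translate([479, 272, 192]) cube([1754, 77, 99]);
translate([479, 272, 1327]) cube([1754, 77, 99]);
translate([571, 349, 60]) cube([92, 17, 1386]);
translate([755, 349, 60]) cube([92, 17, 1386]);
translate([939, 349, 60]) cube([92, 17, 1386]);
translate([1123, 349, 60]) cube([92, 17, 1386]);
translate([1307, 349, 60]) cube([92, 17, 1386]);
translate([1491, 349, 60]) cube([92, 17, 1386]);
translate([1675, 349, 60]) cube([92, 17, 1386]);
translate([1859, 349, 60]) cube([92, 17, 1386]);
translate([2043, 349, 60]) cube([92, 17, 1386]);


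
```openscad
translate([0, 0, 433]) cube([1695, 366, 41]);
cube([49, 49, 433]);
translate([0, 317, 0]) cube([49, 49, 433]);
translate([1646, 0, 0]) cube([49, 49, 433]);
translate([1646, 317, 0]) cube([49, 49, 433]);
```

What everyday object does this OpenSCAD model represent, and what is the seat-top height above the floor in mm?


A bench. The seat-top height is 474 mm.

A long slab on four corner posts — a bench. The slab sits at z = 433 with thickness 41, so the top is 433 + 41 = 474 mm.


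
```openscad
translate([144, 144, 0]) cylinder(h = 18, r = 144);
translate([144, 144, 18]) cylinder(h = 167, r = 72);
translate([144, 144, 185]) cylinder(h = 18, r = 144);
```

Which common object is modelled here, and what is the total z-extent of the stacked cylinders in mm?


A spool. The overall height is 203 mm.

Three coaxial cylinders, large–small–large — a spool. Two 18 mm flanges and a 167 mm core give 18 + 167 + 18 = 203 mm.


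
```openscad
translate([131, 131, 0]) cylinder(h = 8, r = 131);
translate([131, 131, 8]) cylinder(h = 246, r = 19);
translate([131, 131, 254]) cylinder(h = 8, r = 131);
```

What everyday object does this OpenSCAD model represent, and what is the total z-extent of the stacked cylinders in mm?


A spool. The overall height is 262 mm.

Three coaxial cylinders, large–small–large — a spool. Two 8 mm flanges and a 246 mm core give 8 + 246 + 8 = 262 mm.


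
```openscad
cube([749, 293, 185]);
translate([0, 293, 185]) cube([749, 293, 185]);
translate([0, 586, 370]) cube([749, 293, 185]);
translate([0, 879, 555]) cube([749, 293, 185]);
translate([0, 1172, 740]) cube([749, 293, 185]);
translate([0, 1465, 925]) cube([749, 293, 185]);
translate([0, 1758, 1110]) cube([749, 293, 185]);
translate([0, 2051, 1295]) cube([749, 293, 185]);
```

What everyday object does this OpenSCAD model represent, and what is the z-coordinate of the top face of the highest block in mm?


A staircase. The total rise is 1480 mm.

8 identical blocks, each offset up and back from the previous — a staircase. Each step is 185 mm tall and there are 8 of them, so the total rise is 8 × 185 = 1480 mm.


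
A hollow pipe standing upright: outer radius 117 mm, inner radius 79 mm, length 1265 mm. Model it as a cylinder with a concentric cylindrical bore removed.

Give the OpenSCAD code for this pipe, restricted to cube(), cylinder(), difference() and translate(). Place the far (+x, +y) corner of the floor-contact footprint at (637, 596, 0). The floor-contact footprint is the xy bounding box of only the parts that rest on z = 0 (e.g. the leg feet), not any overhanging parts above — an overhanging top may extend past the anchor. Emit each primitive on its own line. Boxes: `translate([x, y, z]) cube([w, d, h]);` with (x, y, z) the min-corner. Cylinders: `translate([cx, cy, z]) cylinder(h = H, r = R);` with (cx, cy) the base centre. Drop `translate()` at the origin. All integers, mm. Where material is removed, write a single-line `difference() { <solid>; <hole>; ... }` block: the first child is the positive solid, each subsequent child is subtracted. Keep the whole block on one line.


difference() { translate([520, 479, 0]) cylinder(h = 1265, r = 117); translate([520, 479, 0]) cylinder(h = 1265, r = 79); }


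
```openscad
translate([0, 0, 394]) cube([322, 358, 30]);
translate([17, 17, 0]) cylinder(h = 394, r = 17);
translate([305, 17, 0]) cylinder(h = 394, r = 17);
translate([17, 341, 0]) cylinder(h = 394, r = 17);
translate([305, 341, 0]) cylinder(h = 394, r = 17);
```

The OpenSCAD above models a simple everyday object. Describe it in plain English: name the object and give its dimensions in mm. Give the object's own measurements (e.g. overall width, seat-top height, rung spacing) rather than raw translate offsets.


A simple wooden stool: a rectangular seat 322 mm (x) by 358 mm (y), 30 mm thick, top face at z = 424 mm, on four round legs, each 34 mm in diameter. The legs rest on z = 0, each leg's axis is inset half a diameter from the nearest pair of seat edges (so the leg's bounding box is flush with the corner).


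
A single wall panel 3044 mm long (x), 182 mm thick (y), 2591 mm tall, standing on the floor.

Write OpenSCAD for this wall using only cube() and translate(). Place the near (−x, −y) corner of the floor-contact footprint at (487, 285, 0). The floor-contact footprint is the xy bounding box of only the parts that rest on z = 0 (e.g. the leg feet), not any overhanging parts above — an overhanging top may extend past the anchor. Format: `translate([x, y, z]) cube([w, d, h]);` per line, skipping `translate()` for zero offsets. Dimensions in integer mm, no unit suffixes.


translate([487, 285, 0]) cube([3044, 182, 2591]);


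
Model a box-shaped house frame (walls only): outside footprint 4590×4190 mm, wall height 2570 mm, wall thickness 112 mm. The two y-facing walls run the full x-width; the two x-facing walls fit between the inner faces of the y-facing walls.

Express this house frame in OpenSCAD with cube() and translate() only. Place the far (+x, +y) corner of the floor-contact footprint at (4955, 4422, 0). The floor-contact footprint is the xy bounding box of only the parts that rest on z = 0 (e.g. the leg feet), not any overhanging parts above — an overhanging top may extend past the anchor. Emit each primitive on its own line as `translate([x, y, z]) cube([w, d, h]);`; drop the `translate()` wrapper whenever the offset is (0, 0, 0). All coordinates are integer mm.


translate([365, 232, 0]) cube([4590, 112, 2570]);
translate([365, 4310, 0]) cube([4590, 112, 2570]);
translate([365, 344, 0]) cube([112, 3966, 2570]);
translate([4843, 344, 0]) cube([112, 3966, 2570]);


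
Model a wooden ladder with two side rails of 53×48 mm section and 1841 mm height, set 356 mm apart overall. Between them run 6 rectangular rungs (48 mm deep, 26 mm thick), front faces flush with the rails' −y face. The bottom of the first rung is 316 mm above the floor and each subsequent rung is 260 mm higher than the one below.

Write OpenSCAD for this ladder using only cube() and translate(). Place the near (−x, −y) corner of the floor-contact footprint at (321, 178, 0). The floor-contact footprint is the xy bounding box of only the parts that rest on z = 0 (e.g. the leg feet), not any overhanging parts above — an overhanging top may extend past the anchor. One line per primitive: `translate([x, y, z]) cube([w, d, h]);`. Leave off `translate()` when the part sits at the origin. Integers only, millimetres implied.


translate([321, 178, 0]) cube([53, 48, 1841]);
translate([624, 178, 0]) cube([53, 48, 1841]);
translate([374, 178, 316]) cube([250, 48, 26]);
translate([374, 178, 576]) cube([250, 48, 26]);
translate([374, 178, 836]) cube([250, 48, 26]);
translate([374, 178, 1096]) cube([250, 48, 26]);
translate([374, 178, 1356]) cube([250, 48, 26]);
translate([374, 178, 1616]) cube([250, 48, 26]);


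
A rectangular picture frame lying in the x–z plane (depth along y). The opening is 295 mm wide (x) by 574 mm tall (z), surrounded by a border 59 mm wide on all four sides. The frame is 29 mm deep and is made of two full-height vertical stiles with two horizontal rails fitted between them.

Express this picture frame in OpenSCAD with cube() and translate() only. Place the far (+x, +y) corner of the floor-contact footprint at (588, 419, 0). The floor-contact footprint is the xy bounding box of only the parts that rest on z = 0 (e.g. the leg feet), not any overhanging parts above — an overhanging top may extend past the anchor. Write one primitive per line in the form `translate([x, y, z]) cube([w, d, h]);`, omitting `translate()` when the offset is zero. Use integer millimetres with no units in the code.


translate([175, 390, 0]) cube([59, 29, 692]);
translate([529, 390, 0]) cube([59, 29, 692]);
translate([234, 390, 0]) cube([295, 29, 59]);
translate([234, 390, 633]) cube([295, 29, 59]);


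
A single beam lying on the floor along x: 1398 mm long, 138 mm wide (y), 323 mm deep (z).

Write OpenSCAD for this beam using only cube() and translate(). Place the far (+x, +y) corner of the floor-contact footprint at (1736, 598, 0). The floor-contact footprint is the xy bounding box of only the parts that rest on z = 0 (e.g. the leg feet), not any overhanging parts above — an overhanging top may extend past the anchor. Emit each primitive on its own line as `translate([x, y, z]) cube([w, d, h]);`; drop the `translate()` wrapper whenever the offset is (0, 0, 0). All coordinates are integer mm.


translate([338, 460, 0]) cube([1398, 138, 323]);


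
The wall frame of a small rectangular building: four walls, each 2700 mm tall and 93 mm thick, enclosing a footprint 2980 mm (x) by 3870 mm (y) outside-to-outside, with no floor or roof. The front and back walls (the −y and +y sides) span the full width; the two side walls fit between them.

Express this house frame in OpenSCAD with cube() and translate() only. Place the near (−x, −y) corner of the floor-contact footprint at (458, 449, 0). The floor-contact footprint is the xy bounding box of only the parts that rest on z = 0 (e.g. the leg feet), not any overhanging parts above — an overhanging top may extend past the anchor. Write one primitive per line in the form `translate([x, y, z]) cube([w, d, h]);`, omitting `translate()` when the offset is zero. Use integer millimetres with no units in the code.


translate([458, 449, 0]) cube([2980, 93, 2700]);
translate([458, 4226, 0]) cube([2980, 93, 2700]);
translate([458, 542, 0]) cube([93, 3684, 2700]);
translate([3345, 542, 0]) cube([93, 3684, 2700]);


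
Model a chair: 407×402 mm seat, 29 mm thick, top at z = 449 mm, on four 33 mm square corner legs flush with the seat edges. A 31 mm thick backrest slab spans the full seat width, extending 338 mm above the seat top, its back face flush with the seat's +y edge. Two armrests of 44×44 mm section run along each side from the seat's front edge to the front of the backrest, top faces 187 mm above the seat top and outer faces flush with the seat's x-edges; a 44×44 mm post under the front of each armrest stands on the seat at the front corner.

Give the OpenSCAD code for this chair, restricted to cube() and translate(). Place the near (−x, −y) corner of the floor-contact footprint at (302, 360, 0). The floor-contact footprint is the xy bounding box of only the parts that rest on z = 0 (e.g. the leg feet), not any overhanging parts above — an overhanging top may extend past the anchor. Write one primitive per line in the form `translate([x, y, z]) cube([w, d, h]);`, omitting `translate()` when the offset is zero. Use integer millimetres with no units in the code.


translate([302, 360, 420]) cube([407, 402, 29]);
translate([302, 360, 0]) cube([33, 33, 420]);
translate([676, 360, 0]) cube([33, 33, 420]);
translate([302, 729, 0]) cube([33, 33, 420]);
translate([676, 729, 0]) cube([33, 33, 420]);
translate([302, 731, 449]) cube([407, 31, 338]);
translate([302, 360, 592]) cube([44, 371, 44]);
translate([665, 360, 592]) cube([44, 371, 44]);
translate([302, 360, 449]) cube([44, 44, 143]);
translate([665, 360, 449]) cube([44, 44, 143]);


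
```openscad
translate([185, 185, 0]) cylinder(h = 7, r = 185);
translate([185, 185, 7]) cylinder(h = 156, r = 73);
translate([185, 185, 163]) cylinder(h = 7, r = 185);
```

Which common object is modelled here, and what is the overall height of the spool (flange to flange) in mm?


A spool. The overall height is 170 mm.

Three coaxial cylinders, large–small–large — a spool. Two 7 mm flanges and a 156 mm core give 7 + 156 + 7 = 170 mm.


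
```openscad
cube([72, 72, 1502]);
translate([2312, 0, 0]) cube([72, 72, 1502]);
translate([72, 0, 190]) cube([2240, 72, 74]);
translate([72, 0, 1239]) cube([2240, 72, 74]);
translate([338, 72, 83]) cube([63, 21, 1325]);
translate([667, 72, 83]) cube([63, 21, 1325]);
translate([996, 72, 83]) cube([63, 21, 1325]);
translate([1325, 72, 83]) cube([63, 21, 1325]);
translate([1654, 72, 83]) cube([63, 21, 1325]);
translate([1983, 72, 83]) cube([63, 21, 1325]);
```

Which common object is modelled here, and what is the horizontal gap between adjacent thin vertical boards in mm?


A fence section. The picket gap is 266 mm.

Two posts, two rails, 6 pickets — a fence section. Span 2240 mm holds 6 pickets of 63 mm with 7 equal gaps: ⌊(2240 − 6·63) / 7⌋ = 266 mm.


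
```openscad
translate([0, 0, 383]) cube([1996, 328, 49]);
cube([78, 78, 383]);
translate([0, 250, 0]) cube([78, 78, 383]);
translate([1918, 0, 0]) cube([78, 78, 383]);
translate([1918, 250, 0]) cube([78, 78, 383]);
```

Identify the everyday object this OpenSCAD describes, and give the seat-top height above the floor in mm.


A bench. The seat-top height is 432 mm.

A long slab on four corner posts — a bench. The slab sits at z = 383 with thickness 49, so the top is 383 + 49 = 432 mm.


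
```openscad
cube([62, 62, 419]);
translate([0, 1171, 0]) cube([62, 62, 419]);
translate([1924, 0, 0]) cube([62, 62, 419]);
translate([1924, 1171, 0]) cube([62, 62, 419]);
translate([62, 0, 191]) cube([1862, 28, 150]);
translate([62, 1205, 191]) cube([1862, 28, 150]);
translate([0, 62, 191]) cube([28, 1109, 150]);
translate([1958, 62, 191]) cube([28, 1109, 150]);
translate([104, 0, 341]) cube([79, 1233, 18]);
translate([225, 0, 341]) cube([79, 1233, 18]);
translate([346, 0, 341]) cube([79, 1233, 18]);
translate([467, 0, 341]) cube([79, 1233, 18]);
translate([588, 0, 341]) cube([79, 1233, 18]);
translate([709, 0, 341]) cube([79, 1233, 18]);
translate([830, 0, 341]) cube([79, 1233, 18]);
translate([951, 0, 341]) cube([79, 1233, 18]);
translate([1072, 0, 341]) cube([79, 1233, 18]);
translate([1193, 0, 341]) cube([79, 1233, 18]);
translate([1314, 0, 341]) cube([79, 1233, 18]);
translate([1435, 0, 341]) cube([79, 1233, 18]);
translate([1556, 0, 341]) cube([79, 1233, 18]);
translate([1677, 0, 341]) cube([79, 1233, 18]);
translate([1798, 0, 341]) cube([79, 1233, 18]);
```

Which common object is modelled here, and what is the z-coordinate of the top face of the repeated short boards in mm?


A bed frame. The slat-top height is 359 mm.

Four posts, four rails, and a row of slats — a bed frame. Slats sit on the rails at z = 191 + 150 = 341; with slat thickness 18, the top is 359 mm.


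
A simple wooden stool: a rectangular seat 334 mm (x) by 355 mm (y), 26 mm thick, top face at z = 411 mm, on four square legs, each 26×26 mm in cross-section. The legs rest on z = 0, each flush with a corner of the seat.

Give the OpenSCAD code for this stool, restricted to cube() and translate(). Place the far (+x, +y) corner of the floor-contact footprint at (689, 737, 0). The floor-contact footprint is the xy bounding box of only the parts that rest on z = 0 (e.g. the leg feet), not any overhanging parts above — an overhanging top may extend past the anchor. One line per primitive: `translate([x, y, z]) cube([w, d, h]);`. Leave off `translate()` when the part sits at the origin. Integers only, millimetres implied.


translate([355, 382, 385]) cube([334, 355, 26]);
translate([355, 382, 0]) cube([26, 26, 385]);
translate([663, 382, 0]) cube([26, 26, 385]);
translate([355, 711, 0]) cube([26, 26, 385]);
translate([663, 711, 0]) cube([26, 26, 385]);


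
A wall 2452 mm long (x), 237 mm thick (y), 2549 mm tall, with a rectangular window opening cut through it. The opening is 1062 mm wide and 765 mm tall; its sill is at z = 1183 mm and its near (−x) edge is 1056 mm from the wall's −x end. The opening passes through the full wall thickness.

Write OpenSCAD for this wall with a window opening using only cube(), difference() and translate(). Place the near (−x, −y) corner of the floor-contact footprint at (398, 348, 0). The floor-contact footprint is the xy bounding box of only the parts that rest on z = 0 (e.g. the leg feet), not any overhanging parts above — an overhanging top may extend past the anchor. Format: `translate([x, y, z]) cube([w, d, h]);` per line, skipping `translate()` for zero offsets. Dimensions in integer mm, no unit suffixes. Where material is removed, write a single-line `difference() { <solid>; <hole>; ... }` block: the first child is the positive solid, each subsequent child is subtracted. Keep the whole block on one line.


difference() { translate([398, 348, 0]) cube([2452, 237, 2549]); translate([1454, 348, 1183]) cube([1062, 237, 765]); }


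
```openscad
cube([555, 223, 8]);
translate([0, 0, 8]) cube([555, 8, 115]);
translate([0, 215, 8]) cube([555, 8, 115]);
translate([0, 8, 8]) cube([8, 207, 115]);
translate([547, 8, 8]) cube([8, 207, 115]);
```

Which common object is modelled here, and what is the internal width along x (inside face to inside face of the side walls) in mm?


An open box. The internal width is 539 mm.

A 555×223 base slab with four walls standing on it — an open box. The base is 555 mm wide and the walls are 8 mm thick, so the internal width is 555 − 2 × 8 = 539 mm.


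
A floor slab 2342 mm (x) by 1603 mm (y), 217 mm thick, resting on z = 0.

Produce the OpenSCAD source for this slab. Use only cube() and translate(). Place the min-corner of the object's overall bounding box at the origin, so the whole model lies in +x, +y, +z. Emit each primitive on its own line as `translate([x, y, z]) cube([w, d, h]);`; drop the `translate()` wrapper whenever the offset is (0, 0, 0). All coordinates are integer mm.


cube([2342, 1603, 217]);


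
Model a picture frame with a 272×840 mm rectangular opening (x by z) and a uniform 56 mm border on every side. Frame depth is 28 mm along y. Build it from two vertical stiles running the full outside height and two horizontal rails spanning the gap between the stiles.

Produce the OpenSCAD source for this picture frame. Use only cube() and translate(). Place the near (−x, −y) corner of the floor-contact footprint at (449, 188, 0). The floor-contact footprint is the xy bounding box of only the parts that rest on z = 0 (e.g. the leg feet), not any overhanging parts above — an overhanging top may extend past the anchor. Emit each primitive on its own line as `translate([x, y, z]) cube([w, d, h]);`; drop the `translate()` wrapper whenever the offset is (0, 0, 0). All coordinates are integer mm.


translate([449, 188, 0]) cube([56, 28, 952]);
translate([777, 188, 0]) cube([56, 28, 952]);
translate([505, 188, 0]) cube([272, 28, 56]);
translate([505, 188, 896]) cube([272, 28, 56]);


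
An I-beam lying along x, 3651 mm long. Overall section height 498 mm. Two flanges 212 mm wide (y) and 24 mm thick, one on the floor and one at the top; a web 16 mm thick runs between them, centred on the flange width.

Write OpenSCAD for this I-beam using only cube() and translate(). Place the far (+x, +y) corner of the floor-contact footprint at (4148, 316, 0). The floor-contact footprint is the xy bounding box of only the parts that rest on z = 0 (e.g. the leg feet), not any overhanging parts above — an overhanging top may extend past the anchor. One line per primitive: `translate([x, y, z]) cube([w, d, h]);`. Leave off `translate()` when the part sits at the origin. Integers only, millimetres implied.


translate([497, 104, 0]) cube([3651, 212, 24]);
translate([497, 202, 24]) cube([3651, 16, 450]);
translate([497, 104, 474]) cube([3651, 212, 24]);


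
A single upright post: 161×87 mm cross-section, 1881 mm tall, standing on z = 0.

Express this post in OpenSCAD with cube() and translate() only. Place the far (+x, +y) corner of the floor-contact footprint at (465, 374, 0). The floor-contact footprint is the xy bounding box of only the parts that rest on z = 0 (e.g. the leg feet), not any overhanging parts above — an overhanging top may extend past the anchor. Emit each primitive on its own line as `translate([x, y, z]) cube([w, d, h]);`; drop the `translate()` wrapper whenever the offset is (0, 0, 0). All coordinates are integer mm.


translate([304, 287, 0]) cube([161, 87, 1881]);


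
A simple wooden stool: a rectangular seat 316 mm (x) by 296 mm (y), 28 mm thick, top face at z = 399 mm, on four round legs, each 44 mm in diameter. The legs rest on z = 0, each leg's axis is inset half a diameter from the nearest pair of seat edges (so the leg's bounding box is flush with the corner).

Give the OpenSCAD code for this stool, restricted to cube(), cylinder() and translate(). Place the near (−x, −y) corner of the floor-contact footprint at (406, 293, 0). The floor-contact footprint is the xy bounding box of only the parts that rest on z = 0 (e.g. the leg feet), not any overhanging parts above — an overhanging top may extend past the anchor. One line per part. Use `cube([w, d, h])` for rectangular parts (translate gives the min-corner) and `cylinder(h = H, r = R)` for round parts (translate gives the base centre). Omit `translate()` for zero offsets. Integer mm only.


translate([406, 293, 371]) cube([316, 296, 28]);
translate([428, 315, 0]) cylinder(h = 371, r = 22);
translate([700, 315, 0]) cylinder(h = 371, r = 22);
translate([428, 567, 0]) cylinder(h = 371, r = 22);
translate([700, 567, 0]) cylinder(h = 371, r = 22);


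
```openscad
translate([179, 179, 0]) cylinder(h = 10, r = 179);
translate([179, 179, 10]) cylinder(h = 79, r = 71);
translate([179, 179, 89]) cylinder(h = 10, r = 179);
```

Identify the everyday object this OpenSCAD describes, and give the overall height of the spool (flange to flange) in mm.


A spool. The overall height is 99 mm.

Three coaxial cylinders, large–small–large — a spool. Two 10 mm flanges and a 79 mm core give 10 + 79 + 10 = 99 mm.


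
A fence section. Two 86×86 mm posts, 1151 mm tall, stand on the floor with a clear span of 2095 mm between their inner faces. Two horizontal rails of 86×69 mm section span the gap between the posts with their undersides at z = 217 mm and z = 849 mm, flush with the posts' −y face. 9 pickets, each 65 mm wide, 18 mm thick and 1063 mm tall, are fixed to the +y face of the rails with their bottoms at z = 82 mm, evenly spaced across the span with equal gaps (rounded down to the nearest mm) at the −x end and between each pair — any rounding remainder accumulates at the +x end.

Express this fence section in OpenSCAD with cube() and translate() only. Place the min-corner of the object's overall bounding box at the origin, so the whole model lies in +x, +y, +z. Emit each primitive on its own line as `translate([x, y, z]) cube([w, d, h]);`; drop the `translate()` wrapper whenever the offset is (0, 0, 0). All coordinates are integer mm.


cube([86, 86, 1151]);
translate([2181, 0, 0]) cube([86, 86, 1151]);
translate([86, 0, 217]) cube([2095, 86, 69]);
translate([86, 0, 849]) cube([2095, 86, 69]);
translate([237, 86, 82]) cube([65, 18, 1063]);
translate([453, 86, 82]) cube([65, 18, 1063]);
translate([669, 86, 82]) cube([65, 18, 1063]);
translate([885, 86, 82]) cube([65, 18, 1063]);
translate([1101, 86, 82]) cube([65, 18, 1063]);
translate([1317, 86, 82]) cube([65, 18, 1063]);
translate([1533, 86, 82]) cube([65, 18, 1063]);
translate([1749, 86, 82]) cube([65, 18, 1063]);
translate([1965, 86, 82]) cube([65, 18, 1063]);


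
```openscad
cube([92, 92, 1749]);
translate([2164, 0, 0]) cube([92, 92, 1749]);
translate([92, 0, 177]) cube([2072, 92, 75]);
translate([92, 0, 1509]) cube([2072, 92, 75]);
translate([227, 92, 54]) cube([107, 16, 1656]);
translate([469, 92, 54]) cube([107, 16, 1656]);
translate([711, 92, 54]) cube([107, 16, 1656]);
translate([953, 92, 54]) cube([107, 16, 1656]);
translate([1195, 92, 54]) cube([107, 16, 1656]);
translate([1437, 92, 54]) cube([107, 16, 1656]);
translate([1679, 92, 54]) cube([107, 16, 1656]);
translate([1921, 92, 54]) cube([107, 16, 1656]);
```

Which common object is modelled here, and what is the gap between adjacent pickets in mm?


A fence section. The picket gap is 135 mm.

Two posts, two rails, 8 pickets — a fence section. Span 2072 mm holds 8 pickets of 107 mm with 9 equal gaps: ⌊(2072 − 8·107) / 9⌋ = 135 mm.


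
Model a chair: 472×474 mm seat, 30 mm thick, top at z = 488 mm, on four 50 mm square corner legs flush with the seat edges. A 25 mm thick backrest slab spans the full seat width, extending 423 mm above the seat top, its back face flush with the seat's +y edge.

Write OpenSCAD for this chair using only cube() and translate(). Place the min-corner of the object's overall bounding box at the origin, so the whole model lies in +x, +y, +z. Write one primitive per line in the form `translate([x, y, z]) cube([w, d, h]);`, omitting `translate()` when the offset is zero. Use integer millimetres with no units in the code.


translate([0, 0, 458]) cube([472, 474, 30]);
cube([50, 50, 458]);
translate([422, 0, 0]) cube([50, 50, 458]);
translate([0, 424, 0]) cube([50, 50, 458]);
translate([422, 424, 0]) cube([50, 50, 458]);
translate([0, 449, 488]) cube([472, 25, 423]);


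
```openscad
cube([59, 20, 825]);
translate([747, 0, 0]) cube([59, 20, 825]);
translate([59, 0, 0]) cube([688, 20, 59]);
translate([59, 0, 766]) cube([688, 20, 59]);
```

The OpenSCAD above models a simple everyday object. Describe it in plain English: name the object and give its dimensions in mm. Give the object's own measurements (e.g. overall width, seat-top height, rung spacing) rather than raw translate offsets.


A rectangular picture frame lying in the x–z plane (depth along y). The opening is 688 mm wide (x) by 707 mm tall (z), surrounded by a border 59 mm wide on all four sides. The frame is 20 mm deep and is made of two full-height vertical stiles with two horizontal rails fitted between them.


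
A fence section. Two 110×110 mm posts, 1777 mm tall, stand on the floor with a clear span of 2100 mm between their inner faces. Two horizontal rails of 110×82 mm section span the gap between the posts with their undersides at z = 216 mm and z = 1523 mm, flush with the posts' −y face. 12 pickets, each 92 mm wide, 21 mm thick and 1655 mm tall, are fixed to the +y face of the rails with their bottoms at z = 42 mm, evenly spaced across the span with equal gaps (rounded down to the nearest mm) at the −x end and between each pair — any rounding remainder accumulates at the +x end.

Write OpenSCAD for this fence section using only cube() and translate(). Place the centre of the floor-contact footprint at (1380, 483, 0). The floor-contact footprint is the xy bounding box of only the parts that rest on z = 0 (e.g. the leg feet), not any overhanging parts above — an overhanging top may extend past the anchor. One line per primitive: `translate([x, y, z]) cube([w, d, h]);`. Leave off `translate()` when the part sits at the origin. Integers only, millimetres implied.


translate([220, 428, 0]) cube([110, 110, 1777]);
translate([2430, 428, 0]) cube([110, 110, 1777]);
translate([330, 428, 216]) cube([2100, 110, 82]);
translate([330, 428, 1523]) cube([2100, 110, 82]);
translate([406, 538, 42]) cube([92, 21, 1655]);
translate([574, 538, 42]) cube([92, 21, 1655]);
translate([742, 538, 42]) cube([92, 21, 1655]);
translate([910, 538, 42]) cube([92, 21, 1655]);
translate([1078, 538, 42]) cube([92, 21, 1655]);
translate([1246, 538, 42]) cube([92, 21, 1655]);
translate([1414, 538, 42]) cube([92, 21, 1655]);
translate([1582, 538, 42]) cube([92, 21, 1655]);
translate([1750, 538, 42]) cube([92, 21, 1655]);
translate([1918, 538, 42]) cube([92, 21, 1655]);
translate([2086, 538, 42]) cube([92, 21, 1655]);
translate([2254, 538, 42]) cube([92, 21, 1655]);


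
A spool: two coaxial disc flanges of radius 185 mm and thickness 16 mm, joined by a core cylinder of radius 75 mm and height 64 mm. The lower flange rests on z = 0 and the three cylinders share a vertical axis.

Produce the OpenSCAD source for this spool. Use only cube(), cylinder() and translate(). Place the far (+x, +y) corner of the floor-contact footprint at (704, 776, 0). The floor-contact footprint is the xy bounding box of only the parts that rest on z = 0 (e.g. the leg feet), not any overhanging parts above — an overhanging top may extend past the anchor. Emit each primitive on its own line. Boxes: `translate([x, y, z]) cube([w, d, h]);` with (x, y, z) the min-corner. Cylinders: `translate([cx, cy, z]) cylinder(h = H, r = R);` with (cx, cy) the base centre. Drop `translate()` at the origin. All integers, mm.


translate([519, 591, 0]) cylinder(h = 16, r = 185);
translate([519, 591, 16]) cylinder(h = 64, r = 75);
translate([519, 591, 80]) cylinder(h = 16, r = 185);


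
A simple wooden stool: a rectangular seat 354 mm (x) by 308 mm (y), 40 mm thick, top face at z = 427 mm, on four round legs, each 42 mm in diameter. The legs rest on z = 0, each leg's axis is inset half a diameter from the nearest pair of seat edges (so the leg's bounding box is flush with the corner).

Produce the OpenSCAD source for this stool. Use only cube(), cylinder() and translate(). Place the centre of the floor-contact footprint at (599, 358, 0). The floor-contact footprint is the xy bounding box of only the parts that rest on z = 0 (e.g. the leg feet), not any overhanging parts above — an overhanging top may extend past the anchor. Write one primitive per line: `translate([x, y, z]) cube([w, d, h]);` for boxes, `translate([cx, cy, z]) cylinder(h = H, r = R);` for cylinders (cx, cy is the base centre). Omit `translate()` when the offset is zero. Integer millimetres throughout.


// leg_h = 427 - 40 = 387
translate([422, 204, 387]) cube([354, 308, 40]);
translate([443, 225, 0]) cylinder(h = 387, r = 21);
translate([755, 225, 0]) cylinder(h = 387, r = 21);
translate([443, 491, 0]) cylinder(h = 387, r = 21);
translate([755, 491, 0]) cylinder(h = 387, r = 21);


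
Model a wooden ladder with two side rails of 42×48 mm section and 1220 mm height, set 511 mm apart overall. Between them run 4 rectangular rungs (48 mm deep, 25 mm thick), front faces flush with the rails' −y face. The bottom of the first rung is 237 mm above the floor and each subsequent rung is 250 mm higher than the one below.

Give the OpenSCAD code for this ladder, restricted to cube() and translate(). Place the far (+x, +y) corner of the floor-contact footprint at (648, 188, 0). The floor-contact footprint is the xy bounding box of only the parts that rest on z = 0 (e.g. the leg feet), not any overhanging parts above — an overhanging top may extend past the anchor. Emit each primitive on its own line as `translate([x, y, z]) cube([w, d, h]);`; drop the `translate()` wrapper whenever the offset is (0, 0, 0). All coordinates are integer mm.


translate([137, 140, 0]) cube([42, 48, 1220]);
translate([606, 140, 0]) cube([42, 48, 1220]);
translate([179, 140, 237]) cube([427, 48, 25]);
translate([179, 140, 487]) cube([427, 48, 25]);
translate([179, 140, 737]) cube([427, 48, 25]);
translate([179, 140, 987]) cube([427, 48, 25]);


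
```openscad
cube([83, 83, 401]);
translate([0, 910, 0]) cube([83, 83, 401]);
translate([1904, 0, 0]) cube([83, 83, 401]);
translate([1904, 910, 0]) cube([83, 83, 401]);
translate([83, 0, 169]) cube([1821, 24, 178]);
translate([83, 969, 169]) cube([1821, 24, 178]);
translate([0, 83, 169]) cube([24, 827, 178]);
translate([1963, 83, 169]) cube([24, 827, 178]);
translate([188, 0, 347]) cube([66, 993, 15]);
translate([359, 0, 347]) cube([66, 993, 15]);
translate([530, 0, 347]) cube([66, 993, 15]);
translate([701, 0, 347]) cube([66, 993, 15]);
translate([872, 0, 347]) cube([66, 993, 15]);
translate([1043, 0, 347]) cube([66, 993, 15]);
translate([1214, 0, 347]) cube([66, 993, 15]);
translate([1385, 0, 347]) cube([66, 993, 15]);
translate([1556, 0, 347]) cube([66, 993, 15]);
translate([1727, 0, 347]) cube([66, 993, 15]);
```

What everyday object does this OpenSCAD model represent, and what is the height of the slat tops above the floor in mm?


A bed frame. The slat-top height is 362 mm.

Four posts, four rails, and a row of slats — a bed frame. Slats sit on the rails at z = 169 + 178 = 347; with slat thickness 15, the top is 362 mm.


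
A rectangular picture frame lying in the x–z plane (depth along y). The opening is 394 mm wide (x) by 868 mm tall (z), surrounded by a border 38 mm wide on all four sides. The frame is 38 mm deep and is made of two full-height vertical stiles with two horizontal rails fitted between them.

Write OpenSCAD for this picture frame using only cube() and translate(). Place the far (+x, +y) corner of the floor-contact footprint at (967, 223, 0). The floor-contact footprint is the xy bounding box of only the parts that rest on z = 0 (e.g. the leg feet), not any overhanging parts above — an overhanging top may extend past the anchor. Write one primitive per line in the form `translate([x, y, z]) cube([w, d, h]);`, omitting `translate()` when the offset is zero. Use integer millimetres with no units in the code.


translate([497, 185, 0]) cube([38, 38, 944]);
translate([929, 185, 0]) cube([38, 38, 944]);
translate([535, 185, 0]) cube([394, 38, 38]);
translate([535, 185, 906]) cube([394, 38, 38]);


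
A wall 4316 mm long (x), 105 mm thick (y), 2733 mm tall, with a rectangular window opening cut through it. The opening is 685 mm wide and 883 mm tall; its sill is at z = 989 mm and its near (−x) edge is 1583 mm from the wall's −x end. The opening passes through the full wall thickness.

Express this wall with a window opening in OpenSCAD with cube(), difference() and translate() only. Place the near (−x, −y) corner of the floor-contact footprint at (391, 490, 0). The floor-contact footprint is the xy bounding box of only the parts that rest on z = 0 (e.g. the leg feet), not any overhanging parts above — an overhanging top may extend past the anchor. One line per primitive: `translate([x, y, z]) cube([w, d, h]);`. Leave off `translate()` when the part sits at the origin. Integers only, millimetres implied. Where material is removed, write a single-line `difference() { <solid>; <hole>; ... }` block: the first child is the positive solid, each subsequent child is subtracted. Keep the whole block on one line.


difference() { translate([391, 490, 0]) cube([4316, 105, 2733]); translate([1974, 490, 989]) cube([685, 105, 883]); }


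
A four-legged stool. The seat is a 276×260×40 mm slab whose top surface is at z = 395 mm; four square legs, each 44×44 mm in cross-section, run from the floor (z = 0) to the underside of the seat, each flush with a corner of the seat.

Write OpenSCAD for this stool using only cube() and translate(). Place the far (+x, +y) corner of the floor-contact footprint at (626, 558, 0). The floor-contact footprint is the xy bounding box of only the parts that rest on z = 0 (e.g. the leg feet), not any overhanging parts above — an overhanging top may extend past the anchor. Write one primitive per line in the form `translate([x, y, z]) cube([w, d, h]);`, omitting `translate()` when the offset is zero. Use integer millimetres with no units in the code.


translate([350, 298, 355]) cube([276, 260, 40]);
translate([350, 298, 0]) cube([44, 44, 355]);
translate([582, 298, 0]) cube([44, 44, 355]);
translate([350, 514, 0]) cube([44, 44, 355]);
translate([582, 514, 0]) cube([44, 44, 355]);


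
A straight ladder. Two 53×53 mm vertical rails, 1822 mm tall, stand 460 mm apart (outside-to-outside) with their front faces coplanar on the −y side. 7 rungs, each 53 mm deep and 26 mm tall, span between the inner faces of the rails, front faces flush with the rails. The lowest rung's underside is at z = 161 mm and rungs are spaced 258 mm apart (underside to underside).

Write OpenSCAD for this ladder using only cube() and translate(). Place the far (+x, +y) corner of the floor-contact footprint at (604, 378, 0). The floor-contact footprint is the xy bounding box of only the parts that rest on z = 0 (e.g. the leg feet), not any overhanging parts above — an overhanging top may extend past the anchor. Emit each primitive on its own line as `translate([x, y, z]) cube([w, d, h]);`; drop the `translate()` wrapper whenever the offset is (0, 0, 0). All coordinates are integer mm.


// rung span = 460 - 2*53 = 354
// rung[k] z = 161 + k*258
translate([144, 325, 0]) cube([53, 53, 1822]);
translate([551, 325, 0]) cube([53, 53, 1822]);
translate([197, 325, 161]) cube([354, 53, 26]);
translate([197, 325, 419]) cube([354, 53, 26]);
translate([197, 325, 677]) cube([354, 53, 26]);
translate([197, 325, 935]) cube([354, 53, 26]);
translate([197, 325, 1193]) cube([354, 53, 26]);
translate([197, 325, 1451]) cube([354, 53, 26]);
translate([197, 325, 1709]) cube([354, 53, 26]);


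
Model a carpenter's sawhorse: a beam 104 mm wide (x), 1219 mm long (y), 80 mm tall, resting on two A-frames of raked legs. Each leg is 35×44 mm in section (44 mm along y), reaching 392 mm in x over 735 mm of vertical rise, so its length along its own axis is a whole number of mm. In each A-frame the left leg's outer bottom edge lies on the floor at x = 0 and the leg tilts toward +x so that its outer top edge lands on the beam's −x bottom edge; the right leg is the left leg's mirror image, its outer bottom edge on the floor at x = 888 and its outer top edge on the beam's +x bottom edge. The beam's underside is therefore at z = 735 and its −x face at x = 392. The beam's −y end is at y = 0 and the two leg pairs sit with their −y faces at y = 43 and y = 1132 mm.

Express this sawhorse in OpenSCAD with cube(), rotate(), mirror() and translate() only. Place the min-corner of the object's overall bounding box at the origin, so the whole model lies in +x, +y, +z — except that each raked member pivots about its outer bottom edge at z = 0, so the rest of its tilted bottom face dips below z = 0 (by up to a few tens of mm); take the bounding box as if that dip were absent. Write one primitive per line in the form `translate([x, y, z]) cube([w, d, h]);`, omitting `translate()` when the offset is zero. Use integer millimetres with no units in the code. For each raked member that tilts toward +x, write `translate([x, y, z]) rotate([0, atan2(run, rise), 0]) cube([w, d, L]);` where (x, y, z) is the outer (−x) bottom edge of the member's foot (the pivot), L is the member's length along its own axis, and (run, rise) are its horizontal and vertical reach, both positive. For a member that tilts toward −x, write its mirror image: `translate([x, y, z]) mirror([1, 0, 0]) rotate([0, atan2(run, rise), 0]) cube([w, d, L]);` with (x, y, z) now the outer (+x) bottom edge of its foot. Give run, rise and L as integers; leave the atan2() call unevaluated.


translate([392, 0, 735]) cube([104, 1219, 80]);
translate([0, 43, 0]) rotate([0, atan2(392, 735), 0]) cube([35, 44, 833]);
translate([888, 43, 0]) mirror([1, 0, 0]) rotate([0, atan2(392, 735), 0]) cube([35, 44, 833]);
translate([0, 1132, 0]) rotate([0, atan2(392, 735), 0]) cube([35, 44, 833]);
translate([888, 1132, 0]) mirror([1, 0, 0]) rotate([0, atan2(392, 735), 0]) cube([35, 44, 833]);
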